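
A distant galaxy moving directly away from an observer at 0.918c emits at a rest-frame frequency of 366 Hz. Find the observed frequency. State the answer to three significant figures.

Relativistic Doppler (source moving away): f_obs = f_src · √((1−β)/(1+β)).
With β = 0.918: factor = √(0.082/1.918) = 0.20677.
f_obs = 366 × 0.20677 = 75.7 Hz.

75.7 Hz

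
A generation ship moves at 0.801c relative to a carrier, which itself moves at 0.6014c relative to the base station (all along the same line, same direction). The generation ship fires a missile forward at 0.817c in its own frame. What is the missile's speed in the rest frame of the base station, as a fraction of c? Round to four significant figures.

0.9945c

Compose velocities in two stages. Stage 1 (into S'): u₁ = (0.817+0.801)/(1+0.817×0.801) = 0.97799.
Stage 2 (into S): u = (0.97799+0.6014)/(1+0.97799×0.6014) = 0.99448, so the speed is 0.9945c.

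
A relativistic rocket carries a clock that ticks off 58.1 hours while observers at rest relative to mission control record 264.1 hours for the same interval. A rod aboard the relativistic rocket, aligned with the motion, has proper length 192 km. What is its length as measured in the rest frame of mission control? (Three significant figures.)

42.2 km

The time-dilation ratio gives γ = 264.1/58.1 = 4.54561.
L = L₀/γ = 192/4.54561 = 42.2 km.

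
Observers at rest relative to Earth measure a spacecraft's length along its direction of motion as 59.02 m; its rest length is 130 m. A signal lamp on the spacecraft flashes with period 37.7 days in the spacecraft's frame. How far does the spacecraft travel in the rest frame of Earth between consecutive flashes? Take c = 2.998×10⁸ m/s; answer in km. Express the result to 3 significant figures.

Length contraction gives γ = L₀/L = 130/59.02 = 2.20264.
β = √(1 − 1/γ²) = 0.891. Lab-frame period = γτ = 2.20264×37.7 days = 83.04 days. Distance = βc × γτ = 0.891 × 2.998×10⁸ m/s × 7174656 s = 1.9165×10^15 m = 1.92×10^12 km.

1.92×10^12 km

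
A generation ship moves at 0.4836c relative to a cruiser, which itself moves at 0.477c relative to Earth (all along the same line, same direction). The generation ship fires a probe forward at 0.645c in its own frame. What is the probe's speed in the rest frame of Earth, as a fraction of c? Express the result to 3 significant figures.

Apply u = (u'+v)/(1+u'v) twice. Probe in the cruiser frame: (0.645+0.4836)/(1+0.645·0.4836) = 1.1286/1.311922 = 0.86026c.
That velocity, transformed to the rest frame of Earth: (0.86026+0.477)/(1+0.86026·0.477) = 1.33726/1.41034402 = 0.94818c.

0.948c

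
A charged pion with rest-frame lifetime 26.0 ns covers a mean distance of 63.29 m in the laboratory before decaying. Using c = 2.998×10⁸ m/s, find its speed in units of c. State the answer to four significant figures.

d = βγcτ ⇒ βγ = d/(cτ) = 63.29 m / (7.7948 m) = 8.1195.
β = (βγ)/√(1+(βγ)²) = 8.1195/√66.9263 = 0.9925.

0.9925c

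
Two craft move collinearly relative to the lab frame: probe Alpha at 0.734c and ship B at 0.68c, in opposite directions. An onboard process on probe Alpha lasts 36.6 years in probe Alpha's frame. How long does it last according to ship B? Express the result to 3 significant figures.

110 years

The velocity of probe Alpha relative to ship B is (0.734 + 0.68)c / (1 + 0.734×0.68) = 0.94322c; relative speed 0.94322c.
γ for this relative speed: γ = 1/√(1 − 0.889664) = 3.0105.
The clock on probe Alpha records proper time, so ship B measures Δt = γΔτ = 3.0105 × 36.6 = 110 years.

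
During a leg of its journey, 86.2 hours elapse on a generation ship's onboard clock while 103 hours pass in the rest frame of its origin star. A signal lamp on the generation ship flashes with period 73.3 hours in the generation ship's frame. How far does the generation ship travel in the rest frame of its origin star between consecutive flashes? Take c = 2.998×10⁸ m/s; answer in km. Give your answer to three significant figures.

The time-dilation ratio gives γ = 103/86.2 = 1.1949.
β = √(1 − 1/γ²) = 0.54737. Lab-frame period = γτ = 1.1949×73.3 hours = 87.586 hours. Distance = βc × γτ = 0.54737 × 2.998×10⁸ m/s × 315309.6 s = 5.1743×10^13 m = 5.17×10^10 km.

5.17×10^10 km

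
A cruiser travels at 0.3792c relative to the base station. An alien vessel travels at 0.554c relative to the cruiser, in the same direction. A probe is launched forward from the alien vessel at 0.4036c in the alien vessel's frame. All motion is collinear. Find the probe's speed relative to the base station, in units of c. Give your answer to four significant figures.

First combine the probe and alien vessel (S''→S'): u₁ = (0.4036 + 0.554)/(1 + 0.4036×0.554) = 0.9576/1.2235944 = 0.78261.
Then combine with the cruiser (S'→S): u = (0.78261 + 0.3792)/(1 + 0.78261×0.3792) = 1.16181/1.296765712 = 0.89593.

0.8959c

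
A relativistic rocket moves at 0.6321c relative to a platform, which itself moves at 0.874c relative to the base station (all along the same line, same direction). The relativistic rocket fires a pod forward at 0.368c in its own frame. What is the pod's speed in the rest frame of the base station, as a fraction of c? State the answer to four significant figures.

0.9861c

Apply u = (u'+v)/(1+u'v) twice. Pod in the platform frame: (0.368+0.6321)/(1+0.368·0.6321) = 1.0001/1.2326128 = 0.81137c.
That velocity, transformed to the rest frame of the base station: (0.81137+0.874)/(1+0.81137·0.874) = 1.68537/1.70913738 = 0.98609c.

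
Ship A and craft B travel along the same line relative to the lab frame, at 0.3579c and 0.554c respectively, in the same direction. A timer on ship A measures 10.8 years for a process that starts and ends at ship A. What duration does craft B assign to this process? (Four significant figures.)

11.14 years

The velocity of ship A relative to craft B is (0.3579 − 0.554)c / (1 − 0.3579×0.554) = −0.2446c; relative speed 0.2446c.
At |u| = 0.2446c, γ = (1 − 0.0598292)^(−1/2) = 1.0313.
Ship A's interval is proper; time dilation gives Δt_B = γΔτ = 1.0313 × 10.8 years = 11.14 years.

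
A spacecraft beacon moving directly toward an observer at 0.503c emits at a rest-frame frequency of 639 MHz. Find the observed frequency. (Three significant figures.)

Relativistic Doppler (source moving toward): f_obs = f_src · √((1+β)/(1−β)).
With β = 0.503: factor = √(1.503/0.497) = 1.739.
f_obs = 639 × 1.739 = 1110 MHz.

1110 MHz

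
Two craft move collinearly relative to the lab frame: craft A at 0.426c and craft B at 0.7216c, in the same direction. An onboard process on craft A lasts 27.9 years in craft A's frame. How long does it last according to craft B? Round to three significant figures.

Transform craft A's velocity into craft B's frame: (0.426 − 0.7216)/(1 − 0.426·0.7216) = −0.2956/0.6925984, so the relative speed is 0.4268c.
γ for this relative speed: γ = 1/√(1 − 0.182158) = 1.1058.
Craft A's interval is proper; time dilation gives Δt_B = γΔτ = 1.1058 × 27.9 years = 30.9 years.

30.9 years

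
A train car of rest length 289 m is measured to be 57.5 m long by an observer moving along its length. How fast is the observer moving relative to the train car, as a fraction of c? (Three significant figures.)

Length contraction gives γ = L₀/L = 289/57.5 = 5.0261.
β = √(1 − 1/γ²) = √0.960414 = 0.980.

0.980c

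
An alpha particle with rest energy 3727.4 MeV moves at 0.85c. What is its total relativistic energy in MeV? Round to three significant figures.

β² = 0.7225, so γ = 1/√0.2775 = 1.8983.
Total energy: E = γmc² = 1.8983 × 3727.4 MeV = 7080 MeV.

7080 MeV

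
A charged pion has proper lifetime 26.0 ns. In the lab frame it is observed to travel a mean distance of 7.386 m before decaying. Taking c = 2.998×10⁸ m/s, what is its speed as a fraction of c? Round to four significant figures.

0.6878c

Lab distance = (lab lifetime)·v = γτ·βc, so βγ = d/(cτ) = 7.386/(2.998×10⁸ × 2.600×10^-8) = 0.94755.
With βγ = 0.94755: γ² = 1 + (βγ)² = 1.897851, and β = (βγ)/γ = 0.94755/1.37763 = 0.6878.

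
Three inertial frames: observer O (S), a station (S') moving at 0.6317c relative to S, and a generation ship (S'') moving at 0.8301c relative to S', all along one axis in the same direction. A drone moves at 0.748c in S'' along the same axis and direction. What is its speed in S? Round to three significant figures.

Compose velocities in two stages. Stage 1 (into S'): u₁ = (0.748+0.8301)/(1+0.748×0.8301) = 0.97359.
Stage 2 (into S): u = (0.97359+0.6317)/(1+0.97359×0.6317) = 0.99398, so the speed is 0.994c.

0.994c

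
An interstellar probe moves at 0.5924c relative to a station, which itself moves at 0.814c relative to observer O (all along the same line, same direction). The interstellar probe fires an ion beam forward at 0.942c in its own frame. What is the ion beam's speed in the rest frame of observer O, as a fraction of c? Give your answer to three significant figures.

0.998c

Compose velocities in two stages. Stage 1 (into S'): u₁ = (0.942+0.5924)/(1+0.942×0.5924) = 0.98483.
Stage 2 (into S): u = (0.98483+0.814)/(1+0.98483×0.814) = 0.99843, so the speed is 0.998c.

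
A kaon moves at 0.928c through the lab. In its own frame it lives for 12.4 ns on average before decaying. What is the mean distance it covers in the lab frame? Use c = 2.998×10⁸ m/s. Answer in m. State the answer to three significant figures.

Lorentz factor: γ = (1 − 0.861184)^(−1/2) = 2.684.
Lab-frame lifetime: Δt = γτ = 2.684 × 12.4 ns = 33.282 ns.
Distance: d = vΔt = 0.928 × 2.998×10⁸ m/s × 3.3282×10^-8 s = 9.26 m.

9.26 m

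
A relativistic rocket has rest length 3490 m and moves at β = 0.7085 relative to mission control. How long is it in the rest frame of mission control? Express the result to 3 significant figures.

2460 m

β² = 0.50197225, so γ = 1/√0.49802775 = 1.417.
Along the direction of motion the measured length is L₀/γ = 3490/1.417 = 2460 m.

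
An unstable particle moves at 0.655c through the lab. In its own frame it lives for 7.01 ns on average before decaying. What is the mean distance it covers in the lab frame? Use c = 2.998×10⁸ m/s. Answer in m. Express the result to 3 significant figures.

γ = 1/√(1 − β²) = 1/√(1 − 0.429025) = 1/√0.570975 = 1/0.755629 = 1.3234.
Lab-frame lifetime: Δt = γτ = 1.3234 × 7.01 ns = 9.277 ns.
Distance: d = vΔt = 0.655 × 2.998×10⁸ m/s × 9.2770×10^-9 s = 1.82 m.

1.82 m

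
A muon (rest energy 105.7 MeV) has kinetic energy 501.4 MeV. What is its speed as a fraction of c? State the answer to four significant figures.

0.9847c

γ = 1 + K/(mc²) = 1 + 501.4/105.7 = 5.7436.
β = √(1 − 1/γ²) = √(1 − 0.0303132) = √0.9696868 = 0.9847.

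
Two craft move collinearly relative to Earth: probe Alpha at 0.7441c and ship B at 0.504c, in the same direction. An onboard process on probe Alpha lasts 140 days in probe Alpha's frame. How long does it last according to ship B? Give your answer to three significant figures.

152 days

Transform probe Alpha's velocity into ship B's frame: (0.7441 − 0.504)/(1 − 0.7441·0.504) = 0.2401/0.6249736, so the relative speed is 0.38418c.
At |u| = 0.38418c, γ = (1 − 0.147594)^(−1/2) = 1.0831.
Probe Alpha's interval is proper; time dilation gives Δt_B = γΔτ = 1.0831 × 140 days = 152 days.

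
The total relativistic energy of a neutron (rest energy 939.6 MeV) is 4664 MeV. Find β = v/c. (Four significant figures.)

Total energy E = γmc² gives γ = 4664/939.6 = 4.9638.
Hence β = √(1 − 1/γ²) = √(1 − 0.0405856) = √0.9594144 = 0.9795.

0.9795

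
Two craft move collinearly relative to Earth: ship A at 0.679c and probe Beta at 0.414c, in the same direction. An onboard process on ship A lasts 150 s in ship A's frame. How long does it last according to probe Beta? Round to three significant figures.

161 s

Speed of ship A in probe Beta's frame: u = (v_A − v_B)/(1 − v_A v_B/c²) = (0.679 − 0.414)/(1 − 0.679×0.414) = 0.265/0.718894 = 0.36862; |u| = 0.36862c.
At |u| = 0.36862c, γ = (1 − 0.135881)^(−1/2) = 1.0758.
Ship A's interval is proper; time dilation gives Δt_B = γΔτ = 1.0758 × 150 s = 161 s.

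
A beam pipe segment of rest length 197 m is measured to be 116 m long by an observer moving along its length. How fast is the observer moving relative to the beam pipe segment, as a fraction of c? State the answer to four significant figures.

Length contraction gives γ = L₀/L = 197/116 = 1.6983.
β = √(1 − 1/γ²) = √0.653286 = 0.8083.

0.8083c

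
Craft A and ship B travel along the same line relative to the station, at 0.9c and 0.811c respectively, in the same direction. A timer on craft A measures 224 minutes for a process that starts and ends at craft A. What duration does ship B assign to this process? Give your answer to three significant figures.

237 minutes

Speed of craft A in ship B's frame: u = (v_A − v_B)/(1 − v_A v_B/c²) = (0.9 − 0.811)/(1 − 0.9×0.811) = 0.089/0.2701 = 0.32951; |u| = 0.32951c.
γ for this relative speed: γ = 1/√(1 − 0.108577) = 1.0592.
The clock on craft A records proper time, so ship B measures Δt = γΔτ = 1.0592 × 224 = 237 minutes.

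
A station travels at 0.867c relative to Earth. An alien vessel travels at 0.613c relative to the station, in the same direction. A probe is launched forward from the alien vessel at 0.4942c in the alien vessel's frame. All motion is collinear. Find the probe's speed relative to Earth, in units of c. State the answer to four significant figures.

Apply u = (u'+v)/(1+u'v) twice. Probe in the station frame: (0.4942+0.613)/(1+0.4942·0.613) = 1.1072/1.3029446 = 0.84977c.
That velocity, transformed to the rest frame of Earth: (0.84977+0.867)/(1+0.84977·0.867) = 1.71677/1.73675059 = 0.9885c.

0.9885c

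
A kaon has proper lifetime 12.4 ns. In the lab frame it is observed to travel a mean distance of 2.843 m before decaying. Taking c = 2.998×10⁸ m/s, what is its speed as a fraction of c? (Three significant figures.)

0.607c

Lab distance = (lab lifetime)·v = γτ·βc, so βγ = d/(cτ) = 2.843/(2.998×10⁸ × 1.240×10^-8) = 0.76476.
With βγ = 0.76476: γ² = 1 + (βγ)² = 1.584858, and β = (βγ)/γ = 0.76476/1.25891 = 0.607.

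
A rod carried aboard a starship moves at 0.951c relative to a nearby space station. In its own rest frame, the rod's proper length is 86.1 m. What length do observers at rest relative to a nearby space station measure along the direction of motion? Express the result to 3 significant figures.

26.6 m

Lorentz factor: γ = (1 − 0.904401)^(−1/2) = 3.2342.
Length contraction: L = L₀/γ = 86.1/3.2342 = 26.6 m.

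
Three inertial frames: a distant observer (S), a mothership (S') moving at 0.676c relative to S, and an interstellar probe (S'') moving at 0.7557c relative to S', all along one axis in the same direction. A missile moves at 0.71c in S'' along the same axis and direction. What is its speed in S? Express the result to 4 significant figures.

Apply u = (u'+v)/(1+u'v) twice. Missile in the mothership frame: (0.71+0.7557)/(1+0.71·0.7557) = 1.4657/1.536547 = 0.95389c.
That velocity, transformed to the rest frame of a distant observer: (0.95389+0.676)/(1+0.95389·0.676) = 1.62989/1.64482964 = 0.99092c.

0.9909c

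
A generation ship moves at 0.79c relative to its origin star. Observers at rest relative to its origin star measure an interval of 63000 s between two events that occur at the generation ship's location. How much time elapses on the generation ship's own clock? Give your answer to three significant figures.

38600 s

Lorentz factor: γ = (1 − 0.6241)^(−1/2) = 1.631.
The moving clock records proper time: Δτ = Δt/γ = 63000/1.631 = 38600 s.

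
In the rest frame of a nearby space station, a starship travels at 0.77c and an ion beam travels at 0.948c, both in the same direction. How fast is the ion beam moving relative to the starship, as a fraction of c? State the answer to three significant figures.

Transform to the starship's frame: u' = (u − v)/(1 − uv/c²).
u' = (0.948 − 0.77)/(1 − 0.948×0.77) = 0.178/0.27004 = 0.65916.
Speed in the starship's frame: 0.659c (in the same direction).

0.659c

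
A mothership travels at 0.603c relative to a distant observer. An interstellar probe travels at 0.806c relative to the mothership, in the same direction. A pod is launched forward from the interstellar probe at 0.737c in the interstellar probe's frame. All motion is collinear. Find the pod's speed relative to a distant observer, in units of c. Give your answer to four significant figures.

0.9920c

First combine the pod and interstellar probe (S''→S'): u₁ = (0.737 + 0.806)/(1 + 0.737×0.806) = 1.543/1.594022 = 0.96799.
Then combine with the mothership (S'→S): u = (0.96799 + 0.603)/(1 + 0.96799×0.603) = 1.57099/1.58369797 = 0.99198.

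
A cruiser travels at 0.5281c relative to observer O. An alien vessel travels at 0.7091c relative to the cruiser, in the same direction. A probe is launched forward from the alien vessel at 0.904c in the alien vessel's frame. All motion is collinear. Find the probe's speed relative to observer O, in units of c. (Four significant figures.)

0.9947c

First combine the probe and alien vessel (S''→S'): u₁ = (0.904 + 0.7091)/(1 + 0.904×0.7091) = 1.6131/1.6410264 = 0.98298.
Then combine with the cruiser (S'→S): u = (0.98298 + 0.5281)/(1 + 0.98298×0.5281) = 1.51108/1.519111738 = 0.99471.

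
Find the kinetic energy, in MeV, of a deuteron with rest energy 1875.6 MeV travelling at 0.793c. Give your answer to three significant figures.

γ = 1/√(1 − β²) = 1/√(1 − 0.628849) = 1/√0.371151 = 1/0.609222 = 1.64144.
Kinetic energy: K = (γ − 1)mc² = (1.64144 − 1) × 1875.6 MeV = 0.64144 × 1875.6 = 1200 MeV.

1200 MeV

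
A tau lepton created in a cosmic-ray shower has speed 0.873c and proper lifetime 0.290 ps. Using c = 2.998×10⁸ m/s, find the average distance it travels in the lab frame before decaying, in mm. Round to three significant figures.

0.156 mm

γ = 1/√(1 − β²) = 1/√(1 − 0.762129) = 1/√0.237871 = 1/0.48772 = 2.0504.
Lab-frame lifetime: Δt = γτ = 2.0504 × 0.290 ps = 0.59462 ps.
Distance: d = vΔt = 0.873 × 2.998×10⁸ m/s × 5.9462×10^-13 s = 1.56×10^-4 m = 0.156 mm.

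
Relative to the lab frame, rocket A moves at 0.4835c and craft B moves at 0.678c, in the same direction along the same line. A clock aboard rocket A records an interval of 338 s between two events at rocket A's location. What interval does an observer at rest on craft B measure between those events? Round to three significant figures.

Transform rocket A's velocity into craft B's frame: (0.4835 − 0.678)/(1 − 0.4835·0.678) = −0.1945/0.672187, so the relative speed is 0.28935c.
γ for this relative speed: γ = 1/√(1 − 0.0837234) = 1.0447.
Rocket A's interval is proper; time dilation gives Δt_B = γΔτ = 1.0447 × 338 s = 353 s.

353 s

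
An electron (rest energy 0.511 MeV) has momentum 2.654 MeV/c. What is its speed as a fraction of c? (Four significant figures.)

βγ = pc/(mc²) = 2.654/0.511 = 5.1937.
Since γ² = 1 + (βγ)² = 27.9745, γ = √27.9745 = 5.28909, and β = (βγ)/γ = 5.1937/5.28909 = 0.9820.

0.9820c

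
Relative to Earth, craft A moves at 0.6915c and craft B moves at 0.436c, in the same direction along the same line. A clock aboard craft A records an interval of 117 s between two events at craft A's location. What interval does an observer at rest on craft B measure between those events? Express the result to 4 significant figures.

Speed of craft A in craft B's frame: u = (v_A − v_B)/(1 − v_A v_B/c²) = (0.6915 − 0.436)/(1 − 0.6915×0.436) = 0.2555/0.698506 = 0.36578; |u| = 0.36578c.
At |u| = 0.36578c, γ = (1 − 0.133795)^(−1/2) = 1.0745.
The clock on craft A records proper time, so craft B measures Δt = γΔτ = 1.0745 × 117 = 125.7 s.

125.7 s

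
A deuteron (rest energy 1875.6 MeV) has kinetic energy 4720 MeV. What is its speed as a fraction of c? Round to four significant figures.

γ = 1 + K/(mc²) = 1 + 4720/1875.6 = 3.5165.
β = √(1 − 1/γ²) = √(1 − 0.0808684) = √0.9191316 = 0.9587.

0.9587c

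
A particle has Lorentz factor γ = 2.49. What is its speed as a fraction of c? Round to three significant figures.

0.916c

β = √(1 − 1/γ²) = √(1 − 1/6.2001) = √0.838712 = 0.916.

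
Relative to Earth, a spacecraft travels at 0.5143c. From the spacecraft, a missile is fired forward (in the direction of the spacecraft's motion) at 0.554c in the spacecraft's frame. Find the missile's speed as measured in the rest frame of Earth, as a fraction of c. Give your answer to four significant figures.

0.8314c

In units of c, u = (u' + v)/(1 + u'v) with u' = 0.554 and v = 0.5143.
Numerator: 0.554 + 0.5143 = 1.0683. Denominator: 1 + (0.554)(0.5143) = 1.2849222.
u = 1.0683/1.2849222 = 0.83141, so the speed is 0.8314c.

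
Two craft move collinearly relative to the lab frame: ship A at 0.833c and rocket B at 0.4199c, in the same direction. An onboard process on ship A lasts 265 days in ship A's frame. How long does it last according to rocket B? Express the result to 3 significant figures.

Speed of ship A in rocket B's frame: u = (v_A − v_B)/(1 − v_A v_B/c²) = (0.833 − 0.4199)/(1 − 0.833×0.4199) = 0.4131/0.6502233 = 0.63532; |u| = 0.63532c.
γ for this relative speed: γ = 1/√(1 − 0.403632) = 1.2949.
Ship A's interval is proper; time dilation gives Δt_B = γΔτ = 1.2949 × 265 days = 343 days.

343 days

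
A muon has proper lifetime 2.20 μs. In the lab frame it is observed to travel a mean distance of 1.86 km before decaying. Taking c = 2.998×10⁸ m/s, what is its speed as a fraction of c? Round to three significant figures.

Let x = d/(cτ) = 1860 m / (2.998×10⁸ m/s × 2.200×10^-6 s) = 2.8201. Since d = βγcτ, x = βγ = β/√(1−β²).
Solving: β² = x²/(1+x²) = 7.95296/8.95296 = 0.888305, so β = 0.942.

0.942c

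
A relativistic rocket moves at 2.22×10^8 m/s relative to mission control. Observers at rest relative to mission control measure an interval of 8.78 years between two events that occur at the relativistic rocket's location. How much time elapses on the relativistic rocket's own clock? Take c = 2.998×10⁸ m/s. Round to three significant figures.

5.90 years

β = v/c = (2.22×10^8 m/s)/(2.998×10⁸ m/s) = 0.740494.
γ = 1/√(1 − β²) = 1/√(1 − 0.5483314) = 1/√0.4516686 = 1/0.672063 = 1.488.
The moving clock records proper time: Δτ = Δt/γ = 8.78/1.488 = 5.90 years.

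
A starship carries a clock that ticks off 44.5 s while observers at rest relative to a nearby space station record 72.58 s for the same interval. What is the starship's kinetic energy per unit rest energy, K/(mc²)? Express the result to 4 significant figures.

0.6310

The time-dilation ratio gives γ = 72.58/44.5 = 1.63101.
Since K = (γ−1)mc², K/(mc²) = 1.63101 − 1 = 0.6310.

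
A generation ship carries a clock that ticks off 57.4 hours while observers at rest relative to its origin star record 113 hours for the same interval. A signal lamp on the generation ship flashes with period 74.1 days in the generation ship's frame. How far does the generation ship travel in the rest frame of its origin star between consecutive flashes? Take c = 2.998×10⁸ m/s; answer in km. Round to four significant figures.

From Δt = γΔτ: γ = 113/57.4 = 1.96864.
β = √(1 − 1/γ²) = 0.86138. Lab-frame period = γτ = 1.96864×74.1 days = 145.88 days. Distance = βc × γτ = 0.86138 × 2.998×10⁸ m/s × 12604032 s = 3.2549×10^15 m = 3.255×10^12 km.

3.255×10^12 km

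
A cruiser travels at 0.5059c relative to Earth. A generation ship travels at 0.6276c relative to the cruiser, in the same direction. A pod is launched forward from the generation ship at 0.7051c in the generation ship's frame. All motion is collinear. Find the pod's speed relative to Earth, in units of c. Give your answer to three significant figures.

0.974c

Apply u = (u'+v)/(1+u'v) twice. Pod in the cruiser frame: (0.7051+0.6276)/(1+0.7051·0.6276) = 1.3327/1.44252076 = 0.92387c.
That velocity, transformed to the rest frame of Earth: (0.92387+0.5059)/(1+0.92387·0.5059) = 1.42977/1.467385833 = 0.97437c.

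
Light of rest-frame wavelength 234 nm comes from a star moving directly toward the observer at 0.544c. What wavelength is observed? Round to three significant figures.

Relativistic Doppler for wavelength: λ_obs = λ_src · √((1−β)/(1+β)).
With β = 0.544: factor = √(0.456/1.544) = 0.54345.
λ_obs = 234 × 0.54345 = 127 nm.

127 nm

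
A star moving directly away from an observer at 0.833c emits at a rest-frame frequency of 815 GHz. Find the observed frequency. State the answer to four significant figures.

Relativistic Doppler (source moving away): f_obs = f_src · √((1−β)/(1+β)).
With β = 0.833: factor = √(0.167/1.833) = 0.30184.
f_obs = 815 × 0.30184 = 246.0 GHz.

246.0 GHz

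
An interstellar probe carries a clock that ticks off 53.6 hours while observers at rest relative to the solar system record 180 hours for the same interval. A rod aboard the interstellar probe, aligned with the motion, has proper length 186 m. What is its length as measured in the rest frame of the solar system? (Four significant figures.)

The time-dilation ratio gives γ = 180/53.6 = 3.35821.
The rod contracts by the same γ: 186 m / 3.35821 = 55.39 m.

55.39 m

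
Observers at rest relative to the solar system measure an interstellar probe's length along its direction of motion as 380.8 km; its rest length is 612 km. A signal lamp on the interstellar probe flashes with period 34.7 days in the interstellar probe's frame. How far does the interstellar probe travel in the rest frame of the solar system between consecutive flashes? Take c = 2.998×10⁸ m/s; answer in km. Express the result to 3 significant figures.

1.13×10^12 km

From L = L₀/γ: γ = 612/380.8 = 1.60714.
β = √(1 − 1/γ²) = 0.78284. Lab-frame period = γτ = 1.60714×34.7 days = 55.768 days. Distance = βc × γτ = 0.78284 × 2.998×10⁸ m/s × 4818355.2 s = 1.1308×10^15 m = 1.13×10^12 km.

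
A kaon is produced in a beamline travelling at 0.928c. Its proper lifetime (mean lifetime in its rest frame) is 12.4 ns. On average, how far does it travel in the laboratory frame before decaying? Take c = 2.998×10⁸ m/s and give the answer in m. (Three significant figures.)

9.26 m

β² = 0.861184, so γ = 1/√0.138816 = 2.684.
Lab-frame lifetime: Δt = γτ = 2.684 × 12.4 ns = 33.282 ns.
Distance: d = vΔt = 0.928 × 2.998×10⁸ m/s × 3.3282×10^-8 s = 9.26 m.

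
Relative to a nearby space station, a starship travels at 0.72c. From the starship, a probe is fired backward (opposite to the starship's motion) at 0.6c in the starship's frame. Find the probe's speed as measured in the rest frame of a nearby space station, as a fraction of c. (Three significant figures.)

In units of c, u = (u' + v)/(1 + u'v) with u' = −0.6 and v = 0.72.
Numerator: −0.6 + 0.72 = 0.12. Denominator: 1 + (−0.6)(0.72) = 0.568.
u = 0.12/0.568 = 0.21127, so the speed is 0.211c.

0.211c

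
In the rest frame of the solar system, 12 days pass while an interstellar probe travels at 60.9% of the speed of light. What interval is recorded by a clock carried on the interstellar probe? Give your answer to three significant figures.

9.52 days

Lorentz factor: γ = (1 − 0.370881)^(−1/2) = 1.2608.
The moving clock records proper time: Δτ = Δt/γ = 12/1.2608 = 9.52 days.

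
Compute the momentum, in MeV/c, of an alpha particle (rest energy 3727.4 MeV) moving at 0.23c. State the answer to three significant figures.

881 MeV/c

γ = 1/√(1 − β²) = 1/√(1 − 0.0529) = 1/√0.9471 = 1/0.973191 = 1.0275.
Momentum: p = γβ·mc = 1.0275 × 0.23 × 3727.4 MeV/c = 881 MeV/c.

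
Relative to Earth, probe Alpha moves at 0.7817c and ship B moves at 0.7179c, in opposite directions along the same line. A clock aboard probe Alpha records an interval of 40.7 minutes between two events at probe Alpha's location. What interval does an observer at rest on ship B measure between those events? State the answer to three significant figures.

146 minutes

Speed of probe Alpha in ship B's frame: u = (v_A + v_B)/(1 + v_A v_B/c²) = (0.7817 + 0.7179)/(1 + 0.7817×0.7179) = 1.4996/1.56118243 = 0.96055; |u| = 0.96055c.
At |u| = 0.96055c, γ = (1 − 0.922656)^(−1/2) = 3.5957.
The clock on probe Alpha records proper time, so ship B measures Δt = γΔτ = 3.5957 × 40.7 = 146 minutes.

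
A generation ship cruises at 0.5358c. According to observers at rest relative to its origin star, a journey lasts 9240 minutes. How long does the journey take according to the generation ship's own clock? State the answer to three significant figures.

7800 minutes

γ = 1/√(1 − β²) = 1/√(1 − 0.28708164) = 1/√0.71291836 = 1.1844.
The generation ship's clock runs slow as seen from its origin star, so Δτ = Δt/γ = 9240/1.1844 = 7800 minutes.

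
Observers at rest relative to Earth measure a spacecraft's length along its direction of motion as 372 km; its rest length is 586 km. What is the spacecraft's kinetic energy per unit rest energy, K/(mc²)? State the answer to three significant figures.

From L = L₀/γ: γ = 586/372 = 1.57527.
K/(mc²) = γ − 1 = 1.57527 − 1 = 0.575.

0.575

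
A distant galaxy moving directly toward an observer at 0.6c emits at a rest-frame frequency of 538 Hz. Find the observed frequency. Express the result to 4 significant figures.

Relativistic Doppler (source moving toward): f_obs = f_src · √((1+β)/(1−β)).
With β = 0.6: factor = √(1.6/0.4) = 2.
f_obs = 538 × 2 = 1076 Hz.

1076 Hz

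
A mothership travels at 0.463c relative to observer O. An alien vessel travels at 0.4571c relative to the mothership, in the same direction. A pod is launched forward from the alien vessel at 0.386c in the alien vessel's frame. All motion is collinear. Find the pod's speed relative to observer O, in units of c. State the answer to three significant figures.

0.886c

Compose velocities in two stages. Stage 1 (into S'): u₁ = (0.386+0.4571)/(1+0.386×0.4571) = 0.71665.
Stage 2 (into S): u = (0.71665+0.463)/(1+0.71665×0.463) = 0.88575, so the speed is 0.886c.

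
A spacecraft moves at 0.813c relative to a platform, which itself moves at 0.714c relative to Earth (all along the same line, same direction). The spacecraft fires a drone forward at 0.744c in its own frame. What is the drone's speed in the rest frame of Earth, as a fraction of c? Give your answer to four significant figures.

0.9950c

Compose velocities in two stages. Stage 1 (into S'): u₁ = (0.744+0.813)/(1+0.744×0.813) = 0.97017.
Stage 2 (into S): u = (0.97017+0.714)/(1+0.97017×0.714) = 0.99496, so the speed is 0.9950c.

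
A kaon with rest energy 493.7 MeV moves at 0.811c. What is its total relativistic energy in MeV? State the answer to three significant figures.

844 MeV

With β = 0.811, γ = 1/√(1 − 0.811²) = 1/√0.342279 = 1.7093.
Total energy: E = γmc² = 1.7093 × 493.7 MeV = 844 MeV.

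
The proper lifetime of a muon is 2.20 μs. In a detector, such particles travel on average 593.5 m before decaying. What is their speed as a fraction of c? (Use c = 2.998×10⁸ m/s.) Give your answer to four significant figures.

d = βγcτ ⇒ βγ = d/(cτ) = 593.5 m / (659.56 m) = 0.89984.
β = (βγ)/√(1+(βγ)²) = 0.89984/√1.809712 = 0.6689.

0.6689c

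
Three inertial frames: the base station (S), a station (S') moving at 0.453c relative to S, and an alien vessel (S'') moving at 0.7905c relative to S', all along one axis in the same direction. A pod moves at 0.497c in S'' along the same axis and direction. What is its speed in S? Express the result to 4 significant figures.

0.9708c

Apply u = (u'+v)/(1+u'v) twice. Pod in the station frame: (0.497+0.7905)/(1+0.497·0.7905) = 1.2875/1.3928785 = 0.92434c.
That velocity, transformed to the rest frame of the base station: (0.92434+0.453)/(1+0.92434·0.453) = 1.37734/1.41872602 = 0.97083c.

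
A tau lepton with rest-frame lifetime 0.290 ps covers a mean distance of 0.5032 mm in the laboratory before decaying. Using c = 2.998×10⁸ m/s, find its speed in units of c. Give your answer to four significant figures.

0.9854c

Lab distance = (lab lifetime)·v = γτ·βc, so βγ = d/(cτ) = 5.032×10^-4/(2.998×10⁸ × 2.900×10^-13) = 5.7878.
With βγ = 5.7878: γ² = 1 + (βγ)² = 34.4986, and β = (βγ)/γ = 5.7878/5.87355 = 0.9854.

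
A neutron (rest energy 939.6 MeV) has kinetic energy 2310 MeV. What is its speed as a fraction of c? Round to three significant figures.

γ = 1 + K/(mc²) = 1 + 2310/939.6 = 3.4585.
β = √(1 − 1/γ²) = √(1 − 0.0836035) = √0.9163965 = 0.957.

0.957c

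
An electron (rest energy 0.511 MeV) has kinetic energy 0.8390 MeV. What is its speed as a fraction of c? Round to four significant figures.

γ = 1 + K/(mc²) = 1 + 0.8390/0.511 = 2.6419.
β = √(1 − 1/γ²) = √(1 − 0.143274) = √0.856726 = 0.9256.

0.9256c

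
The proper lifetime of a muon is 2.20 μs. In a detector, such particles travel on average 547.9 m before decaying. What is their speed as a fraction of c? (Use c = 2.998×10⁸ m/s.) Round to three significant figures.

d = βγcτ ⇒ βγ = d/(cτ) = 547.9 m / (659.56 m) = 0.83071.
β = (βγ)/√(1+(βγ)²) = 0.83071/√1.690079 = 0.639.

0.639c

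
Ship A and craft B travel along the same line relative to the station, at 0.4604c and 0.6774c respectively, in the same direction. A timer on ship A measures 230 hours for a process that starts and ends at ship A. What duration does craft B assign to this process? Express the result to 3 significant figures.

242 hours

Transform ship A's velocity into craft B's frame: (0.4604 − 0.6774)/(1 − 0.4604·0.6774) = −0.217/0.68812504, so the relative speed is 0.31535c.
At |u| = 0.31535c, γ = (1 − 0.0994456)^(−1/2) = 1.0538.
The clock on ship A records proper time, so craft B measures Δt = γΔτ = 1.0538 × 230 = 242 hours.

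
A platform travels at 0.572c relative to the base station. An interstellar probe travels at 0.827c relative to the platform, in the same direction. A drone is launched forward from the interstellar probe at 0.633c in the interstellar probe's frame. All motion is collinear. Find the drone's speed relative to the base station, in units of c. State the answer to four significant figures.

0.9885c

First combine the drone and interstellar probe (S''→S'): u₁ = (0.633 + 0.827)/(1 + 0.633×0.827) = 1.46/1.523491 = 0.95833.
Then combine with the platform (S'→S): u = (0.95833 + 0.572)/(1 + 0.95833×0.572) = 1.53033/1.54816476 = 0.98848.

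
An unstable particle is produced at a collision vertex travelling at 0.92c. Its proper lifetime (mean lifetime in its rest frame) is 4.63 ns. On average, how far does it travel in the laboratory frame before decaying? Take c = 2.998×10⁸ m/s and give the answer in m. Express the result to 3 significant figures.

3.26 m

γ = 1/√(1 − β²) = 1/√(1 − 0.8464) = 1/√0.1536 = 1/0.391918 = 2.5516.
Lab-frame lifetime: Δt = γτ = 2.5516 × 4.63 ns = 11.814 ns.
Distance: d = vΔt = 0.92 × 2.998×10⁸ m/s × 1.1814×10^-8 s = 3.26 m.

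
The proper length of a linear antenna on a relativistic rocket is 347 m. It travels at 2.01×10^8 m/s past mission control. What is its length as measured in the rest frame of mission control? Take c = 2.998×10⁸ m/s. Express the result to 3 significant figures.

257 m

β = v/c = (2.01×10^8 m/s)/(2.998×10⁸ m/s) = 0.670447.
With β = 0.670447, γ = 1/√(1 − 0.670447²) = 1/√0.5505008 = 1.3478.
Along the direction of motion the measured length is L₀/γ = 347/1.3478 = 257 m.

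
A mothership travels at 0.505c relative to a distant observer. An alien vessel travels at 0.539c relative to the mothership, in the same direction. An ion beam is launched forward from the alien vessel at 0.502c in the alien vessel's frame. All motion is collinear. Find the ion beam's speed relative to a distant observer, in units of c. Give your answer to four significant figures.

First combine the ion beam and alien vessel (S''→S'): u₁ = (0.502 + 0.539)/(1 + 0.502×0.539) = 1.041/1.270578 = 0.81931.
Then combine with the mothership (S'→S): u = (0.81931 + 0.505)/(1 + 0.81931×0.505) = 1.32431/1.41375155 = 0.93673.

0.9367c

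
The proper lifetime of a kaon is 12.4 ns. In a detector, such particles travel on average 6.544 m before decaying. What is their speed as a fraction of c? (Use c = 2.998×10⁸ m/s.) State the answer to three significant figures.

Let x = d/(cτ) = 6.544 m / (2.998×10⁸ m/s × 1.240×10^-8 s) = 1.7603. Since d = βγcτ, x = βγ = β/√(1−β²).
Solving: β² = x²/(1+x²) = 3.09866/4.09866 = 0.756018, so β = 0.869.

0.869c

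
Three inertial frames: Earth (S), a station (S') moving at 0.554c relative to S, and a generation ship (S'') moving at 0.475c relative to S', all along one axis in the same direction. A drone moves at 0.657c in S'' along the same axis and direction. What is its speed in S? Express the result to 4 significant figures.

Compose velocities in two stages. Stage 1 (into S'): u₁ = (0.657+0.475)/(1+0.657×0.475) = 0.86276.
Stage 2 (into S): u = (0.86276+0.554)/(1+0.86276×0.554) = 0.95859, so the speed is 0.9586c.

0.9586c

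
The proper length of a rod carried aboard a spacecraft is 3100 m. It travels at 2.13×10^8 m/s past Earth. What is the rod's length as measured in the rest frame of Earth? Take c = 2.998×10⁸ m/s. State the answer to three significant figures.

β = v/c = (2.13×10^8 m/s)/(2.998×10⁸ m/s) = 0.710474.
γ = 1/√(1 − β²) = 1/√(1 − 0.5047733) = 1/√0.4952267 = 1/0.703723 = 1.421.
Length contraction: L = L₀/γ = 3100/1.421 = 2180 m.

2180 m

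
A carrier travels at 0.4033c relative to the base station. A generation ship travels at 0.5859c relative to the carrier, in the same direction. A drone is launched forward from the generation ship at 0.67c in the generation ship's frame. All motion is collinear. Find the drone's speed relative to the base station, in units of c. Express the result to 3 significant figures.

0.957c

First combine the drone and generation ship (S''→S'): u₁ = (0.67 + 0.5859)/(1 + 0.67×0.5859) = 1.2559/1.392553 = 0.90187.
Then combine with the carrier (S'→S): u = (0.90187 + 0.4033)/(1 + 0.90187×0.4033) = 1.30517/1.363724171 = 0.95706.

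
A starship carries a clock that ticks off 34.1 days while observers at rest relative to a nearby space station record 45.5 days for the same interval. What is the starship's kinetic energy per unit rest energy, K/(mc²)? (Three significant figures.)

From Δt = γΔτ: γ = 45.5/34.1 = 1.33431.
Since K = (γ−1)mc², K/(mc²) = 1.33431 − 1 = 0.334.

0.334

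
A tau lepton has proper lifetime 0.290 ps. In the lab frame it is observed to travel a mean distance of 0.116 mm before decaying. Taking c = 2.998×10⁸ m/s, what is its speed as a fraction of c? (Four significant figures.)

Lab distance = (lab lifetime)·v = γτ·βc, so βγ = d/(cτ) = 1.160×10^-4/(2.998×10⁸ × 2.900×10^-13) = 1.3342.
With βγ = 1.3342: γ² = 1 + (βγ)² = 2.78009, and β = (βγ)/γ = 1.3342/1.66736 = 0.8002.

0.8002c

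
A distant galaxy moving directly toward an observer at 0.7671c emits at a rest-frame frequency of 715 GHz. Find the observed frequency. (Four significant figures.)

Relativistic Doppler (source moving toward): f_obs = f_src · √((1+β)/(1−β)).
With β = 0.7671: factor = √(1.7671/0.2329) = 2.7545.
f_obs = 715 × 2.7545 = 1969 GHz.

1969 GHz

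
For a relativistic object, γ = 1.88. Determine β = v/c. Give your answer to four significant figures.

β = √(1 − 1/γ²) = √(1 − 1/3.5344) = √0.717067 = 0.8468.

0.8468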